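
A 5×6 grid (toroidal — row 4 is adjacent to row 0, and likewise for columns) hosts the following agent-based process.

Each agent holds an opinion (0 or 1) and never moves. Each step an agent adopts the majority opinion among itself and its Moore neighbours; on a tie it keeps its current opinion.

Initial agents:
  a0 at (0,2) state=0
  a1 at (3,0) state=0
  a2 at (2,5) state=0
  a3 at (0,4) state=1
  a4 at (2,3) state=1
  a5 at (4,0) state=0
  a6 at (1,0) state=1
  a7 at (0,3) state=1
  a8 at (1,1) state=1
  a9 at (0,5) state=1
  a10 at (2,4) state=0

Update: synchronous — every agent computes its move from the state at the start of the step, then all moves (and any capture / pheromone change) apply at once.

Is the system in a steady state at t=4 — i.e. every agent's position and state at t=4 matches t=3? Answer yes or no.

yes

t=1: a0@(0,2):1 a1@(3,0):0 a2@(2,5):0 a3@(0,4):1 a4@(2,3):1 a5@(4,0):0 a6@(1,0):1 a7@(0,3):1 a8@(1,1):1 a9@(0,5):1 a10@(2,4):0
t=2: (unchanged — steady state)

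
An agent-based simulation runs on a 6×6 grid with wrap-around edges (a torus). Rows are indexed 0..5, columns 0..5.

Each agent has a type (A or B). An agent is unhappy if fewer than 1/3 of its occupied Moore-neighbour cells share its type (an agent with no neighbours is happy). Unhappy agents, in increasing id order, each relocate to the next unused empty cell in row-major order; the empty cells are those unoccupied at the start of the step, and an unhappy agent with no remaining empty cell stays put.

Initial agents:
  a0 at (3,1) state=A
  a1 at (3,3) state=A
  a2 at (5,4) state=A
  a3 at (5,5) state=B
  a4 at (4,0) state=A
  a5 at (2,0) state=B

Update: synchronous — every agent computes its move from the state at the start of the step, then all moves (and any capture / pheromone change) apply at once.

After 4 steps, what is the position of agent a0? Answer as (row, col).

t=1: a0@(3,1):A a1@(3,3):A a2@(0,0):A a3@(0,1):B a4@(4,0):A a5@(0,2):B
t=2: a0@(3,1):A a1@(3,3):A a2@(0,3):A a3@(0,1):B a4@(4,0):A a5@(0,2):B
t=3: a0@(3,1):A a1@(3,3):A a2@(0,0):A a3@(0,1):B a4@(4,0):A a5@(0,2):B
t=4: a0@(3,1):A a1@(3,3):A a2@(0,3):A a3@(0,1):B a4@(4,0):A a5@(0,2):B

(3, 1)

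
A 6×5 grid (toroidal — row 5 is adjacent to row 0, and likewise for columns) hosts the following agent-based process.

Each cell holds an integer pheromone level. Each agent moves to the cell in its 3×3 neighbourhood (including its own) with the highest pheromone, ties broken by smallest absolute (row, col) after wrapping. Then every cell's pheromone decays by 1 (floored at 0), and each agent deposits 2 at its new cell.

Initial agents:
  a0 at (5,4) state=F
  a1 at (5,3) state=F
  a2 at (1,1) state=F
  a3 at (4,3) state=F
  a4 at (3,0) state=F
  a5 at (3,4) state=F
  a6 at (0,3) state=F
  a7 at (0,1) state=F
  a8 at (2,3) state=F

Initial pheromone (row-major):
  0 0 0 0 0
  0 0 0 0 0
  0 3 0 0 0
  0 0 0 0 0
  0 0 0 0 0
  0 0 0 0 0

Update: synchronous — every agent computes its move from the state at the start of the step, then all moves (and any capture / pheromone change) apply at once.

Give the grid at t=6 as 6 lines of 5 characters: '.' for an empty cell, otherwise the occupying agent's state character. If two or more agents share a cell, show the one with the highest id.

t=1: a0@(0,0) a1@(0,2) a2@(2,1) a3@(3,2) a4@(2,1) a5@(2,0) a6@(0,2) a7@(0,0) a8@(1,2) | pheromone: 4 0 4 0 0 / 0 0 2 0 0 / 2 6 0 0 0 / 0 0 2 0 0 / 0 0 0 0 0 / 0 0 0 0 0
t=2: a0@(0,0) a1@(0,2) a2@(2,1) a3@(2,1) a4@(2,1) a5@(2,1) a6@(0,2) a7@(0,0) a8@(2,1) | pheromone: 7 0 7 0 0 / 0 0 1 0 0 / 1 15 0 0 0 / 0 0 1 0 0 / 0 0 0 0 0 / 0 0 0 0 0
t=3: a0@(0,0) a1@(0,2) a2@(2,1) a3@(2,1) a4@(2,1) a5@(2,1) a6@(0,2) a7@(0,0) a8@(2,1) | pheromone: 10 0 10 0 0 / 0 0 0 0 0 / 0 24 0 0 0 / 0 0 0 0 0 / 0 0 0 0 0 / 0 0 0 0 0
t=4: a0@(0,0) a1@(0,2) a2@(2,1) a3@(2,1) a4@(2,1) a5@(2,1) a6@(0,2) a7@(0,0) a8@(2,1) | pheromone: 13 0 13 0 0 / 0 0 0 0 0 / 0 33 0 0 0 / 0 0 0 0 0 / 0 0 0 0 0 / 0 0 0 0 0
t=5: a0@(0,0) a1@(0,2) a2@(2,1) a3@(2,1) a4@(2,1) a5@(2,1) a6@(0,2) a7@(0,0) a8@(2,1) | pheromone: 16 0 16 0 0 / 0 0 0 0 0 / 0 42 0 0 0 / 0 0 0 0 0 / 0 0 0 0 0 / 0 0 0 0 0
t=6: a0@(0,0) a1@(0,2) a2@(2,1) a3@(2,1) a4@(2,1) a5@(2,1) a6@(0,2) a7@(0,0) a8@(2,1) | pheromone: 19 0 19 0 0 / 0 0 0 0 0 / 0 51 0 0 0 / 0 0 0 0 0 / 0 0 0 0 0 / 0 0 0 0 0

F.F..
.....
.F...
.....
.....
.....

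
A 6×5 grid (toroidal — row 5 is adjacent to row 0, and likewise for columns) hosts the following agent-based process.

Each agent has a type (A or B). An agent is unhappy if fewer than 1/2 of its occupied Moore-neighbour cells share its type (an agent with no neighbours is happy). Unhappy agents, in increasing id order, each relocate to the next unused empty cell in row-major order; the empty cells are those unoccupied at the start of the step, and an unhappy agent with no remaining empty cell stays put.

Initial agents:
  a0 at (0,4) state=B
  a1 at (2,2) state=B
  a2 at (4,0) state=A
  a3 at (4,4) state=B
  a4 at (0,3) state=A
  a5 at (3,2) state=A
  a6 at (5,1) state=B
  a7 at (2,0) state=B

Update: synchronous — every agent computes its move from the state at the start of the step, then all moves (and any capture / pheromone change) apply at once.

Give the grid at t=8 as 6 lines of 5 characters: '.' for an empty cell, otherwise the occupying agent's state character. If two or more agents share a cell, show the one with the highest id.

B.ABA
B.A.B
B....
.....
.....
.....

t=1: a0@(0,0):B a1@(0,1):B a2@(0,2):A a3@(1,0):B a4@(1,1):A a5@(1,2):A a6@(1,3):B a7@(2,0):B
t=2: a0@(0,0):B a1@(0,3):B a2@(0,2):A a3@(1,0):B a4@(0,4):A a5@(1,2):A a6@(1,4):B a7@(2,0):B
t=3: a0@(0,0):B a1@(0,1):B a2@(0,2):A a3@(1,0):B a4@(1,1):A a5@(1,2):A a6@(1,4):B a7@(2,0):B
t=4: a0@(0,0):B a1@(0,3):B a2@(0,2):A a3@(1,0):B a4@(0,4):A a5@(1,2):A a6@(1,4):B a7@(2,0):B
t=5: a0@(0,0):B a1@(0,1):B a2@(0,2):A a3@(1,0):B a4@(1,1):A a5@(1,2):A a6@(1,4):B a7@(2,0):B
t=6: a0@(0,0):B a1@(0,3):B a2@(0,2):A a3@(1,0):B a4@(0,4):A a5@(1,2):A a6@(1,4):B a7@(2,0):B
t=7: a0@(0,0):B a1@(0,1):B a2@(0,2):A a3@(1,0):B a4@(1,1):A a5@(1,2):A a6@(1,4):B a7@(2,0):B
t=8: a0@(0,0):B a1@(0,3):B a2@(0,2):A a3@(1,0):B a4@(0,4):A a5@(1,2):A a6@(1,4):B a7@(2,0):B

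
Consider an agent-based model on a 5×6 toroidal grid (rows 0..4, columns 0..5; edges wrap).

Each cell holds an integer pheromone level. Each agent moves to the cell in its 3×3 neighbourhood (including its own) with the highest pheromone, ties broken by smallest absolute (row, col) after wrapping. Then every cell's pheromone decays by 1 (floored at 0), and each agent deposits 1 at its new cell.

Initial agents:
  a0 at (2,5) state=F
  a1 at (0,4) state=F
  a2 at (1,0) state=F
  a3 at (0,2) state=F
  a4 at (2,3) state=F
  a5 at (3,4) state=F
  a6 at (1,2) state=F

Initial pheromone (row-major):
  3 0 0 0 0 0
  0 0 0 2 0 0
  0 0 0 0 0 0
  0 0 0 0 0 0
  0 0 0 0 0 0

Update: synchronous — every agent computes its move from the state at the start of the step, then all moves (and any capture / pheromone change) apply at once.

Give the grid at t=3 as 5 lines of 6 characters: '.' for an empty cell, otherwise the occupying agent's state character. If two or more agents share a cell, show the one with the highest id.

F.....
...F..
......
......
......

t=1: a0@(1,0) a1@(1,3) a2@(0,0) a3@(1,3) a4@(1,3) a5@(2,3) a6@(1,3) | pheromone: 3 0 0 0 0 0 / 1 0 0 5 0 0 / 0 0 0 1 0 0 / 0 0 0 0 0 0 / 0 0 0 0 0 0
t=2: a0@(0,0) a1@(1,3) a2@(0,0) a3@(1,3) a4@(1,3) a5@(1,3) a6@(1,3) | pheromone: 4 0 0 0 0 0 / 0 0 0 9 0 0 / 0 0 0 0 0 0 / 0 0 0 0 0 0 / 0 0 0 0 0 0
t=3: a0@(0,0) a1@(1,3) a2@(0,0) a3@(1,3) a4@(1,3) a5@(1,3) a6@(1,3) | pheromone: 5 0 0 0 0 0 / 0 0 0 13 0 0 / 0 0 0 0 0 0 / 0 0 0 0 0 0 / 0 0 0 0 0 0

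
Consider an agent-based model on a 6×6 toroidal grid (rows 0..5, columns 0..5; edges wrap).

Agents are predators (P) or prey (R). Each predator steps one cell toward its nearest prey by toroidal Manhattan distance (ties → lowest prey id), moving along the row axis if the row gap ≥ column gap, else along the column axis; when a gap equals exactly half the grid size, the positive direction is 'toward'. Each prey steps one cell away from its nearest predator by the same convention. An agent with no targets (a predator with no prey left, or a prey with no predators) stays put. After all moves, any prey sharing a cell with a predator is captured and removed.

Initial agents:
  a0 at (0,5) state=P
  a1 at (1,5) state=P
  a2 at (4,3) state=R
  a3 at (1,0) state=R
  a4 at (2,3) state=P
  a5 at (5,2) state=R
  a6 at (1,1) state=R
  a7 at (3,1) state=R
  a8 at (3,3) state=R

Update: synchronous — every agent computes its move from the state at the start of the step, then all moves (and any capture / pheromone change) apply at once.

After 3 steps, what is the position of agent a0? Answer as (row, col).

t=1: a0@(1,5):P a1@(1,0):P a2@(5,3):R a3@(1,1):R a4@(3,3):P a5@(5,1):R a6@(1,2):R a7@(3,0):R a8@(4,3):R
t=2: a0@(1,0):P a1@(1,1):P a2@(0,3):R a3@(1,2):R a4@(4,3):P a5@(4,1):R a6@(1,3):R a7@(4,0):R a8@(5,3):R
t=3: a0@(1,1):P a1@(1,2):P a2@(1,3):R a3@(1,3):R a4@(5,3):P a5@(4,0):R a6@(1,4):R a7@(3,0):R a8@(0,3):R

(1, 1)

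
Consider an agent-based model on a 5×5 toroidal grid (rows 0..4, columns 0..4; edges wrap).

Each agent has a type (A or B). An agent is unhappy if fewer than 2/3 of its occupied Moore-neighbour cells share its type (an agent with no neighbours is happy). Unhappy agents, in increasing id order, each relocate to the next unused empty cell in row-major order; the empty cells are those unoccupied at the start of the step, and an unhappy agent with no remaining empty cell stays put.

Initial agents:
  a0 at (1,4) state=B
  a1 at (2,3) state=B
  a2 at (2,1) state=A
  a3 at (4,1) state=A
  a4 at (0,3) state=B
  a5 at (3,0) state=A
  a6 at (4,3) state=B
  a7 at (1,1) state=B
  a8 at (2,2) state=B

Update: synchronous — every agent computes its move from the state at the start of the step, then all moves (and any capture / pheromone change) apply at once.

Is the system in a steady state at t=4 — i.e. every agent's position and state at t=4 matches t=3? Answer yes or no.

t=1: a0@(1,4):B a1@(2,3):B a2@(0,0):A a3@(4,1):A a4@(0,3):B a5@(3,0):A a6@(4,3):B a7@(0,1):B a8@(2,2):B
t=2: a0@(1,4):B a1@(2,3):B a2@(0,2):A a3@(4,1):A a4@(0,3):B a5@(3,0):A a6@(4,3):B a7@(0,4):B a8@(2,2):B
t=3: a0@(1,4):B a1@(2,3):B a2@(0,0):A a3@(4,1):A a4@(0,3):B a5@(3,0):A a6@(4,3):B a7@(0,4):B a8@(2,2):B
t=4: a0@(1,4):B a1@(2,3):B a2@(0,1):A a3@(4,1):A a4@(0,3):B a5@(3,0):A a6@(4,3):B a7@(0,4):B a8@(2,2):B

no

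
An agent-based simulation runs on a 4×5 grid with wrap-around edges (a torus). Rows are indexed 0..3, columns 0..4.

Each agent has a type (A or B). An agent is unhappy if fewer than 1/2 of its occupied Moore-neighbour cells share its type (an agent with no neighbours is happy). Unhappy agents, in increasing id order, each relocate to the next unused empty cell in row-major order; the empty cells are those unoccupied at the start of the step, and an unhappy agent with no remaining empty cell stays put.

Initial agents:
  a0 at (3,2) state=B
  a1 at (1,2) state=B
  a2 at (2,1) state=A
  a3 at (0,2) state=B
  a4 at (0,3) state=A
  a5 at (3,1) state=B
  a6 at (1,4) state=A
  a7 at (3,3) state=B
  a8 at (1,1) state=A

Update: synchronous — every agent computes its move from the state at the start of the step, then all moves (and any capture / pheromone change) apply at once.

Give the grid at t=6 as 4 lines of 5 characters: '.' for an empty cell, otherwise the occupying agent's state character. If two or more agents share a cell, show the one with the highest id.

..BBA
AA..A
.....
.BBB.

t=1: a0@(3,2):B a1@(0,0):B a2@(0,1):A a3@(0,2):B a4@(0,4):A a5@(3,1):B a6@(1,4):A a7@(3,3):B a8@(1,0):A
t=2: a0@(3,2):B a1@(0,3):B a2@(1,1):A a3@(0,2):B a4@(0,4):A a5@(3,1):B a6@(1,4):A a7@(3,3):B a8@(1,0):A
t=3: (unchanged — steady state)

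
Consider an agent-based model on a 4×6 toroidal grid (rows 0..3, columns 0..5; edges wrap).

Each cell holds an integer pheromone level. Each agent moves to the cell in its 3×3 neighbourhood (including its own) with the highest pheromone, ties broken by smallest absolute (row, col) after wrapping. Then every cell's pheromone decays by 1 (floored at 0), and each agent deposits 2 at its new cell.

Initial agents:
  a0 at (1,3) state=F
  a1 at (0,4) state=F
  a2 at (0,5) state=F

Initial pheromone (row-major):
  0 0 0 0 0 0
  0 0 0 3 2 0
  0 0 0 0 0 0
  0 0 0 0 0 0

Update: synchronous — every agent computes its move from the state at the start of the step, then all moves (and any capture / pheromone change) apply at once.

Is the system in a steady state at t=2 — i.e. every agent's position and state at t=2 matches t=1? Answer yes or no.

no

t=1: a0@(1,3) a1@(1,3) a2@(1,4) | pheromone: 0 0 0 0 0 0 / 0 0 0 6 3 0 / 0 0 0 0 0 0 / 0 0 0 0 0 0
t=2: a0@(1,3) a1@(1,3) a2@(1,3) | pheromone: 0 0 0 0 0 0 / 0 0 0 11 2 0 / 0 0 0 0 0 0 / 0 0 0 0 0 0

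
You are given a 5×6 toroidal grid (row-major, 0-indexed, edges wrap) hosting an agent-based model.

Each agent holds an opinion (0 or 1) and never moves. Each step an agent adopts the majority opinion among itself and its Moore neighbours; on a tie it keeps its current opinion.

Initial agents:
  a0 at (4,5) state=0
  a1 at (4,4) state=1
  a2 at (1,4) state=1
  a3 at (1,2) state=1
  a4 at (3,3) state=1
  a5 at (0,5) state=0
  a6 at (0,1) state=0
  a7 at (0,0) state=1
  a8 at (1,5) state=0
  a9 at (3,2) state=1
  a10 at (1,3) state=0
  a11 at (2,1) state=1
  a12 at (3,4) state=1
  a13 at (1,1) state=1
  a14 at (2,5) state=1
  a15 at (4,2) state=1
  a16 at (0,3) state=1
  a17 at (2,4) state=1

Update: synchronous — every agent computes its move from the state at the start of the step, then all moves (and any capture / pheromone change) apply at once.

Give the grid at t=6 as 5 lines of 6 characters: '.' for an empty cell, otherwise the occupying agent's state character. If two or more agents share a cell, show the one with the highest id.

t=1: a0@(4,5):1 a1@(4,4):1 a2@(1,4):1 a3@(1,2):1 a4@(3,3):1 a5@(0,5):0 a6@(0,1):1 a7@(0,0):0 a8@(1,5):1 a9@(3,2):1 a10@(1,3):1 a11@(2,1):1 a12@(3,4):1 a13@(1,1):1 a14@(2,5):1 a15@(4,2):1 a16@(0,3):1 a17@(2,4):1
t=2: a0@(4,5):1 a1@(4,4):1 a2@(1,4):1 a3@(1,2):1 a4@(3,3):1 a5@(0,5):1 a6@(0,1):1 a7@(0,0):1 a8@(1,5):1 a9@(3,2):1 a10@(1,3):1 a11@(2,1):1 a12@(3,4):1 a13@(1,1):1 a14@(2,5):1 a15@(4,2):1 a16@(0,3):1 a17@(2,4):1
t=3: (unchanged — steady state)

11.1.1
.11111
.1..11
..111.
..1.11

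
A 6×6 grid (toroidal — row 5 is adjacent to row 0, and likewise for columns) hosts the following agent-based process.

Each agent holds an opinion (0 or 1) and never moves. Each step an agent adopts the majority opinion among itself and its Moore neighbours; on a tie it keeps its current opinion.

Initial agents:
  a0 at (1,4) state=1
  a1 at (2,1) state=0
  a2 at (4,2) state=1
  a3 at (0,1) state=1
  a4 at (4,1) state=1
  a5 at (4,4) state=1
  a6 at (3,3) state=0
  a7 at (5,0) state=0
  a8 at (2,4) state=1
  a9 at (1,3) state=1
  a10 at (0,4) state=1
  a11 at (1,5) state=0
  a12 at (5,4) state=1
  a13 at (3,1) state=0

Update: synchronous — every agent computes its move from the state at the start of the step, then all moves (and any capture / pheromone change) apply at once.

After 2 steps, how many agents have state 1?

12

t=1: a0@(1,4):1 a1@(2,1):0 a2@(4,2):1 a3@(0,1):1 a4@(4,1):1 a5@(4,4):1 a6@(3,3):1 a7@(5,0):1 a8@(2,4):1 a9@(1,3):1 a10@(0,4):1 a11@(1,5):1 a12@(5,4):1 a13@(3,1):0
t=2: (unchanged — steady state)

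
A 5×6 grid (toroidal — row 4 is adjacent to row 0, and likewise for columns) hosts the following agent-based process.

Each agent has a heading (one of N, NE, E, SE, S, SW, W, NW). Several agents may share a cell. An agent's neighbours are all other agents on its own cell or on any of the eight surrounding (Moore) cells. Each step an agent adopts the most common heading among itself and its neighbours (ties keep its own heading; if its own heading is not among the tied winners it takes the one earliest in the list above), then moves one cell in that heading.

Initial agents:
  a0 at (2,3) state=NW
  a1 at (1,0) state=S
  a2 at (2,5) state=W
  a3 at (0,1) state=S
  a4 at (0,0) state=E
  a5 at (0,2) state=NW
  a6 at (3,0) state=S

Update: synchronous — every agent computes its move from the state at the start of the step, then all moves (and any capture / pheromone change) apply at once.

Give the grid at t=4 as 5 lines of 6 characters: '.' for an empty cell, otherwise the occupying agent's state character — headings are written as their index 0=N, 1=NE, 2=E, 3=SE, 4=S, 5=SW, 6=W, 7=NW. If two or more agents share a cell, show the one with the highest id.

t=1: a0@(1,2):NW a1@(2,0):S a2@(3,5):S a3@(1,1):S a4@(1,0):S a5@(4,1):NW a6@(4,0):S
t=2: a0@(0,1):NW a1@(3,0):S a2@(4,5):S a3@(2,1):S a4@(2,0):S a5@(3,0):NW a6@(0,0):S
t=3: a0@(4,0):NW a1@(4,0):S a2@(0,5):S a3@(3,1):S a4@(3,0):S a5@(4,0):S a6@(1,0):S
t=4: a0@(0,0):S a1@(0,0):S a2@(1,5):S a3@(4,1):S a4@(4,0):S a5@(0,0):S a6@(2,0):S

4.....
.....4
4.....
......
44....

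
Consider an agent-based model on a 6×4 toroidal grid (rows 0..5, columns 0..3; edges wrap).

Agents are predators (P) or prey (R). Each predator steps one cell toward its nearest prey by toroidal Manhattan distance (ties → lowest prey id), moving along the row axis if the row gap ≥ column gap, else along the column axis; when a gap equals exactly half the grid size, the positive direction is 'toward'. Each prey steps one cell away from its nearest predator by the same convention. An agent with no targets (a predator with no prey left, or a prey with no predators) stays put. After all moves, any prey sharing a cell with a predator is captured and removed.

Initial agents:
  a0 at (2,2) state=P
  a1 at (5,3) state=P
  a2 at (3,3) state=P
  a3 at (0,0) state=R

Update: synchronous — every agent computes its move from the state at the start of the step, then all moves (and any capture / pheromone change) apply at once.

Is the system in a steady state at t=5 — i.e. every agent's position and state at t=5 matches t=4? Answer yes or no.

yes

t=1: a0@(1,2):P a1@(0,3):P a2@(4,3):P a3@(1,0):R
t=2: a0@(1,3):P a1@(1,3):P a2@(5,3):P
t=3: (unchanged — steady state)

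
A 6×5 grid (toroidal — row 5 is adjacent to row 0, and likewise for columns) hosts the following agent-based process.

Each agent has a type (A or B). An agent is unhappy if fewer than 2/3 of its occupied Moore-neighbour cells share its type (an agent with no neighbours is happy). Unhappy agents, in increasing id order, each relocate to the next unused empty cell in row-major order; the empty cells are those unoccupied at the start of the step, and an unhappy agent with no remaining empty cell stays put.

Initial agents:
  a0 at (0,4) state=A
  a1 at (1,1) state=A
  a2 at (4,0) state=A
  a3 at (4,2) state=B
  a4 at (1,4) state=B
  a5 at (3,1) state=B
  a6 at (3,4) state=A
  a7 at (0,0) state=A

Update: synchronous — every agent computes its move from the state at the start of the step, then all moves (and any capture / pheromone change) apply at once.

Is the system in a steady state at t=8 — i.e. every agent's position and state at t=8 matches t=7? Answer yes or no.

no

t=1: a0@(0,1):A a1@(1,1):A a2@(0,2):A a3@(4,2):B a4@(0,3):B a5@(1,0):B a6@(3,4):A a7@(0,0):A
t=2: a0@(0,1):A a1@(1,1):A a2@(0,2):A a3@(4,2):B a4@(0,4):B a5@(1,2):B a6@(3,4):A a7@(0,0):A
t=3: a0@(0,1):A a1@(1,1):A a2@(0,2):A a3@(4,2):B a4@(0,3):B a5@(1,0):B a6@(3,4):A a7@(0,0):A
t=4: a0@(0,1):A a1@(1,1):A a2@(0,2):A a3@(4,2):B a4@(0,4):B a5@(1,2):B a6@(3,4):A a7@(0,0):A
t=5: a0@(0,1):A a1@(1,1):A a2@(0,2):A a3@(4,2):B a4@(0,3):B a5@(1,0):B a6@(3,4):A a7@(0,0):A
t=6: a0@(0,1):A a1@(1,1):A a2@(0,2):A a3@(4,2):B a4@(0,4):B a5@(1,2):B a6@(3,4):A a7@(0,0):A
t=7: a0@(0,1):A a1@(1,1):A a2@(0,2):A a3@(4,2):B a4@(0,3):B a5@(1,0):B a6@(3,4):A a7@(0,0):A
t=8: a0@(0,1):A a1@(1,1):A a2@(0,2):A a3@(4,2):B a4@(0,4):B a5@(1,2):B a6@(3,4):A a7@(0,0):A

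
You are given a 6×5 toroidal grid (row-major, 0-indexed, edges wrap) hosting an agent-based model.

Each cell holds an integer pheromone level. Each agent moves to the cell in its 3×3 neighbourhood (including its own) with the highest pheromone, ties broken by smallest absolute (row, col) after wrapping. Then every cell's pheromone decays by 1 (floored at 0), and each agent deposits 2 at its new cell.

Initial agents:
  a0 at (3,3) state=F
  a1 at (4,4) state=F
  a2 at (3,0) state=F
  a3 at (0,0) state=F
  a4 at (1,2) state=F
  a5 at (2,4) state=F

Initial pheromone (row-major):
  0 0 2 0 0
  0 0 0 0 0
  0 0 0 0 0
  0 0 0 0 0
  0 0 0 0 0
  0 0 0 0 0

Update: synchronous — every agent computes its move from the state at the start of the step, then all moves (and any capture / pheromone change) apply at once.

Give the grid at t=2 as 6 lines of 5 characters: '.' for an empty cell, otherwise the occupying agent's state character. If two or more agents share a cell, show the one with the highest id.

F.F..
F....
F.F..
.....
.....
.....

t=1: a0@(2,2) a1@(3,0) a2@(2,0) a3@(0,0) a4@(0,2) a5@(1,0) | pheromone: 2 0 3 0 0 / 2 0 0 0 0 / 2 0 2 0 0 / 2 0 0 0 0 / 0 0 0 0 0 / 0 0 0 0 0
t=2: a0@(2,2) a1@(2,0) a2@(1,0) a3@(0,0) a4@(0,2) a5@(0,0) | pheromone: 5 0 4 0 0 / 3 0 0 0 0 / 3 0 3 0 0 / 1 0 0 0 0 / 0 0 0 0 0 / 0 0 0 0 0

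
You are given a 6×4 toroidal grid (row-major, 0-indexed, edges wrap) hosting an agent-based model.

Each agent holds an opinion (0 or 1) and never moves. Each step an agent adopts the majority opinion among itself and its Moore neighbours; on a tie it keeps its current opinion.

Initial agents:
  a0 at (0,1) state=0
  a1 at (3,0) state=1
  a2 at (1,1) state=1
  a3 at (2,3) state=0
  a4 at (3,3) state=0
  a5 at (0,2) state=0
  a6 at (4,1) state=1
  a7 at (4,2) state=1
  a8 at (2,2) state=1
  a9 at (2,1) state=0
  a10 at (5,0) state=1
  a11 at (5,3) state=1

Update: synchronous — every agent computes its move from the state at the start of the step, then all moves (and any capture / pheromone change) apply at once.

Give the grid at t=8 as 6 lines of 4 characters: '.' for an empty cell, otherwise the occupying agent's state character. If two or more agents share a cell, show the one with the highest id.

t=1: a0@(0,1):0 a1@(3,0):0 a2@(1,1):0 a3@(2,3):0 a4@(3,3):1 a5@(0,2):0 a6@(4,1):1 a7@(4,2):1 a8@(2,2):0 a9@(2,1):1 a10@(5,0):1 a11@(5,3):1
t=2: a0@(0,1):0 a1@(3,0):1 a2@(1,1):0 a3@(2,3):0 a4@(3,3):0 a5@(0,2):0 a6@(4,1):1 a7@(4,2):1 a8@(2,2):0 a9@(2,1):0 a10@(5,0):1 a11@(5,3):1
t=3: a0@(0,1):0 a1@(3,0):0 a2@(1,1):0 a3@(2,3):0 a4@(3,3):0 a5@(0,2):0 a6@(4,1):1 a7@(4,2):1 a8@(2,2):0 a9@(2,1):0 a10@(5,0):1 a11@(5,3):1
t=4: (unchanged — steady state)

.00.
.0..
.000
0..0
.11.
1..1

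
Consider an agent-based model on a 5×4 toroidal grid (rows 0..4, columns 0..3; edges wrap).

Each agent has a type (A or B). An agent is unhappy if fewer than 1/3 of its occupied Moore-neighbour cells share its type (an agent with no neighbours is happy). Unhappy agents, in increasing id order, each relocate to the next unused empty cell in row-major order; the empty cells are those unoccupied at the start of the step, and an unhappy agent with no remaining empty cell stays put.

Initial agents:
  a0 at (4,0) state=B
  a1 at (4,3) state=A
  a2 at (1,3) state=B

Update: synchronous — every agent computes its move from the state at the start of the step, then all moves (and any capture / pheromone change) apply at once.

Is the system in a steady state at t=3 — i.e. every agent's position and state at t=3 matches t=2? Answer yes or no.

no

t=1: a0@(0,0):B a1@(0,1):A a2@(1,3):B
t=2: a0@(0,0):B a1@(0,2):A a2@(1,3):B
t=3: a0@(0,0):B a1@(0,1):A a2@(1,3):B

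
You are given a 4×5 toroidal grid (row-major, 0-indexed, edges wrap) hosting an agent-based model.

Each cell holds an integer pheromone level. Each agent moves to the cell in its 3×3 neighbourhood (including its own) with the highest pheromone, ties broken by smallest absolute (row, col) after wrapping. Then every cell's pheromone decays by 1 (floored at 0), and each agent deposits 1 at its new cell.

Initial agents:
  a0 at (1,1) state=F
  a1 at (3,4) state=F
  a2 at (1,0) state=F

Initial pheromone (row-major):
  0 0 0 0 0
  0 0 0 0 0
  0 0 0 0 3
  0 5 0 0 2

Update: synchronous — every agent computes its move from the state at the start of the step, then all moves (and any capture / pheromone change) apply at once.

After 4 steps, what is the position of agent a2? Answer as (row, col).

(2, 4)

t=1: a0@(0,0) a1@(2,4) a2@(2,4) | pheromone: 1 0 0 0 0 / 0 0 0 0 0 / 0 0 0 0 4 / 0 4 0 0 1
t=2: a0@(3,1) a1@(2,4) a2@(2,4) | pheromone: 0 0 0 0 0 / 0 0 0 0 0 / 0 0 0 0 5 / 0 4 0 0 0
t=3: a0@(3,1) a1@(2,4) a2@(2,4) | pheromone: 0 0 0 0 0 / 0 0 0 0 0 / 0 0 0 0 6 / 0 4 0 0 0
t=4: a0@(3,1) a1@(2,4) a2@(2,4) | pheromone: 0 0 0 0 0 / 0 0 0 0 0 / 0 0 0 0 7 / 0 4 0 0 0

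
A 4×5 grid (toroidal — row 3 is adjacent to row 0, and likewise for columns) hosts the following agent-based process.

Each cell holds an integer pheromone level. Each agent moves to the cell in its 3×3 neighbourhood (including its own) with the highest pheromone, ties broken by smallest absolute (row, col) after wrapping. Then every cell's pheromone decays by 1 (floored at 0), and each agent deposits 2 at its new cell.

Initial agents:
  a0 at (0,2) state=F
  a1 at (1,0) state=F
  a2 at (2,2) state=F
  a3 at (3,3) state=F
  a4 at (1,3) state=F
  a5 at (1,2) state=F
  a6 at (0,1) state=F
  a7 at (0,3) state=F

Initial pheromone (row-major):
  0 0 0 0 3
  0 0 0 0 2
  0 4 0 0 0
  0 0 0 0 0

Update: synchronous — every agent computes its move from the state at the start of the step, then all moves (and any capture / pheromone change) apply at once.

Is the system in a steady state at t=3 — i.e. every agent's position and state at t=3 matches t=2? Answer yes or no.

t=1: a0@(0,1) a1@(2,1) a2@(2,1) a3@(0,4) a4@(0,4) a5@(2,1) a6@(0,0) a7@(0,4) | pheromone: 2 2 0 0 8 / 0 0 0 0 1 / 0 9 0 0 0 / 0 0 0 0 0
t=2: a0@(0,0) a1@(2,1) a2@(2,1) a3@(0,4) a4@(0,4) a5@(2,1) a6@(0,4) a7@(0,4) | pheromone: 3 1 0 0 15 / 0 0 0 0 0 / 0 14 0 0 0 / 0 0 0 0 0
t=3: a0@(0,4) a1@(2,1) a2@(2,1) a3@(0,4) a4@(0,4) a5@(2,1) a6@(0,4) a7@(0,4) | pheromone: 2 0 0 0 24 / 0 0 0 0 0 / 0 19 0 0 0 / 0 0 0 0 0

no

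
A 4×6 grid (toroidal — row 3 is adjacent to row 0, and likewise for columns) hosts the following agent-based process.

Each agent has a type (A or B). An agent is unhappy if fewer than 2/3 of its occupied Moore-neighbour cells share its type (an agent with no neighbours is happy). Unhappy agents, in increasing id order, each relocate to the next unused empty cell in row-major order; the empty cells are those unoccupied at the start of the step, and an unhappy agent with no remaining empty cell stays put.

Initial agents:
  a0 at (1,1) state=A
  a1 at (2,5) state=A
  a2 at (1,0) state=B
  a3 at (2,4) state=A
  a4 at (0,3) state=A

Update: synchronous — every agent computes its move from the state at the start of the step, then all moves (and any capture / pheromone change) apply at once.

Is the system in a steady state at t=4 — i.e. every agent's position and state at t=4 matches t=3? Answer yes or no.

no

t=1: a0@(0,0):A a1@(0,1):A a2@(0,2):B a3@(2,4):A a4@(0,3):A
t=2: a0@(0,0):A a1@(0,4):A a2@(0,5):B a3@(2,4):A a4@(1,0):A
t=3: a0@(0,1):A a1@(0,2):A a2@(0,3):B a3@(2,4):A a4@(1,1):A
t=4: a0@(0,1):A a1@(0,2):A a2@(0,0):B a3@(2,4):A a4@(1,1):A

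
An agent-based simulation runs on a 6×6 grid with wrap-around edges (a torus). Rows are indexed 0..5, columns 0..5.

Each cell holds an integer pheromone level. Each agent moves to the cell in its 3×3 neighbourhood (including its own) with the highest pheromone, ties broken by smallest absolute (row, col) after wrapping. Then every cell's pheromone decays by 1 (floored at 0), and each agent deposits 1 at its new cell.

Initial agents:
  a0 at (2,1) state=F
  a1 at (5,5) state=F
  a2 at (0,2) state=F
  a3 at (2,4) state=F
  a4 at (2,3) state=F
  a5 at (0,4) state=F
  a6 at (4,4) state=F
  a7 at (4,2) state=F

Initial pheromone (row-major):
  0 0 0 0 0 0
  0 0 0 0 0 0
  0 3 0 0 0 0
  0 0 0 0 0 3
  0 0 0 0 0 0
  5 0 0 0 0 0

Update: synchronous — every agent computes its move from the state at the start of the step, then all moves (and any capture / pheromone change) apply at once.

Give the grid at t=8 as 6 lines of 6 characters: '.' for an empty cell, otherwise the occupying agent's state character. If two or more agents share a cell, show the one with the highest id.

...F..
......
.F....
.....F
......
F.....

t=1: a0@(2,1) a1@(5,0) a2@(0,1) a3@(3,5) a4@(1,2) a5@(0,3) a6@(3,5) a7@(3,1) | pheromone: 0 1 0 1 0 0 / 0 0 1 0 0 0 / 0 3 0 0 0 0 / 0 1 0 0 0 4 / 0 0 0 0 0 0 / 5 0 0 0 0 0
t=2: a0@(2,1) a1@(5,0) a2@(5,0) a3@(3,5) a4@(2,1) a5@(0,3) a6@(3,5) a7@(2,1) | pheromone: 0 0 0 1 0 0 / 0 0 0 0 0 0 / 0 5 0 0 0 0 / 0 0 0 0 0 5 / 0 0 0 0 0 0 / 6 0 0 0 0 0
t=3: a0@(2,1) a1@(5,0) a2@(5,0) a3@(3,5) a4@(2,1) a5@(0,3) a6@(3,5) a7@(2,1) | pheromone: 0 0 0 1 0 0 / 0 0 0 0 0 0 / 0 7 0 0 0 0 / 0 0 0 0 0 6 / 0 0 0 0 0 0 / 7 0 0 0 0 0
t=4: a0@(2,1) a1@(5,0) a2@(5,0) a3@(3,5) a4@(2,1) a5@(0,3) a6@(3,5) a7@(2,1) | pheromone: 0 0 0 1 0 0 / 0 0 0 0 0 0 / 0 9 0 0 0 0 / 0 0 0 0 0 7 / 0 0 0 0 0 0 / 8 0 0 0 0 0
t=5: a0@(2,1) a1@(5,0) a2@(5,0) a3@(3,5) a4@(2,1) a5@(0,3) a6@(3,5) a7@(2,1) | pheromone: 0 0 0 1 0 0 / 0 0 0 0 0 0 / 0 11 0 0 0 0 / 0 0 0 0 0 8 / 0 0 0 0 0 0 / 9 0 0 0 0 0
t=6: a0@(2,1) a1@(5,0) a2@(5,0) a3@(3,5) a4@(2,1) a5@(0,3) a6@(3,5) a7@(2,1) | pheromone: 0 0 0 1 0 0 / 0 0 0 0 0 0 / 0 13 0 0 0 0 / 0 0 0 0 0 9 / 0 0 0 0 0 0 / 10 0 0 0 0 0
t=7: a0@(2,1) a1@(5,0) a2@(5,0) a3@(3,5) a4@(2,1) a5@(0,3) a6@(3,5) a7@(2,1) | pheromone: 0 0 0 1 0 0 / 0 0 0 0 0 0 / 0 15 0 0 0 0 / 0 0 0 0 0 10 / 0 0 0 0 0 0 / 11 0 0 0 0 0
t=8: a0@(2,1) a1@(5,0) a2@(5,0) a3@(3,5) a4@(2,1) a5@(0,3) a6@(3,5) a7@(2,1) | pheromone: 0 0 0 1 0 0 / 0 0 0 0 0 0 / 0 17 0 0 0 0 / 0 0 0 0 0 11 / 0 0 0 0 0 0 / 12 0 0 0 0 0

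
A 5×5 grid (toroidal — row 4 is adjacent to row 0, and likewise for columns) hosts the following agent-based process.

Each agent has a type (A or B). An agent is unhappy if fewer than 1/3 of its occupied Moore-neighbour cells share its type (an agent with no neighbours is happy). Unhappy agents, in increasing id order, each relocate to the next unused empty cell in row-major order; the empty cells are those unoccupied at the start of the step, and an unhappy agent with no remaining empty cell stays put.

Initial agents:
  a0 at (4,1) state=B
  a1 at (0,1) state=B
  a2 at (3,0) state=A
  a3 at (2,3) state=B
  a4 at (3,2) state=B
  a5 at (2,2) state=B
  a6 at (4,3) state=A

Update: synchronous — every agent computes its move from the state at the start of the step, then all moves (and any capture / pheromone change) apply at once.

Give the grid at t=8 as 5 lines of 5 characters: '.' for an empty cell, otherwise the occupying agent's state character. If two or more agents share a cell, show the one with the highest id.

.B.AA
.....
..BB.
..B..
.B...

t=1: a0@(4,1):B a1@(0,1):B a2@(0,0):A a3@(2,3):B a4@(3,2):B a5@(2,2):B a6@(0,2):A
t=2: a0@(4,1):B a1@(0,1):B a2@(0,3):A a3@(2,3):B a4@(3,2):B a5@(2,2):B a6@(0,4):A
t=3: (unchanged — steady state)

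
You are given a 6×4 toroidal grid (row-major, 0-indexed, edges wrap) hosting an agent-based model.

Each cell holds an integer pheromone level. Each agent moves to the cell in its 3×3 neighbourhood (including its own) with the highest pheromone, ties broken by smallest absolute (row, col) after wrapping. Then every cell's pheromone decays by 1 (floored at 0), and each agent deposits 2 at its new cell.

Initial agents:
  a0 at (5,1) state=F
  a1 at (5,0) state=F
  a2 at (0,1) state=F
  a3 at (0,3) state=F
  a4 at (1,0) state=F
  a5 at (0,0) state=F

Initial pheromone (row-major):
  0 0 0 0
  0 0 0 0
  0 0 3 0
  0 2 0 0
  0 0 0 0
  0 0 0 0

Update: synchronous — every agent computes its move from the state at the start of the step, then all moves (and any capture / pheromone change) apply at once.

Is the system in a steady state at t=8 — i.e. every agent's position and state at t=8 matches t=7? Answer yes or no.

yes

t=1: a0@(0,0) a1@(0,0) a2@(0,0) a3@(0,0) a4@(0,0) a5@(0,0) | pheromone: 12 0 0 0 / 0 0 0 0 / 0 0 2 0 / 0 1 0 0 / 0 0 0 0 / 0 0 0 0
t=2: a0@(0,0) a1@(0,0) a2@(0,0) a3@(0,0) a4@(0,0) a5@(0,0) | pheromone: 23 0 0 0 / 0 0 0 0 / 0 0 1 0 / 0 0 0 0 / 0 0 0 0 / 0 0 0 0
t=3: a0@(0,0) a1@(0,0) a2@(0,0) a3@(0,0) a4@(0,0) a5@(0,0) | pheromone: 34 0 0 0 / 0 0 0 0 / 0 0 0 0 / 0 0 0 0 / 0 0 0 0 / 0 0 0 0
t=4: a0@(0,0) a1@(0,0) a2@(0,0) a3@(0,0) a4@(0,0) a5@(0,0) | pheromone: 45 0 0 0 / 0 0 0 0 / 0 0 0 0 / 0 0 0 0 / 0 0 0 0 / 0 0 0 0
t=5: a0@(0,0) a1@(0,0) a2@(0,0) a3@(0,0) a4@(0,0) a5@(0,0) | pheromone: 56 0 0 0 / 0 0 0 0 / 0 0 0 0 / 0 0 0 0 / 0 0 0 0 / 0 0 0 0
t=6: a0@(0,0) a1@(0,0) a2@(0,0) a3@(0,0) a4@(0,0) a5@(0,0) | pheromone: 67 0 0 0 / 0 0 0 0 / 0 0 0 0 / 0 0 0 0 / 0 0 0 0 / 0 0 0 0
t=7: a0@(0,0) a1@(0,0) a2@(0,0) a3@(0,0) a4@(0,0) a5@(0,0) | pheromone: 78 0 0 0 / 0 0 0 0 / 0 0 0 0 / 0 0 0 0 / 0 0 0 0 / 0 0 0 0
t=8: a0@(0,0) a1@(0,0) a2@(0,0) a3@(0,0) a4@(0,0) a5@(0,0) | pheromone: 89 0 0 0 / 0 0 0 0 / 0 0 0 0 / 0 0 0 0 / 0 0 0 0 / 0 0 0 0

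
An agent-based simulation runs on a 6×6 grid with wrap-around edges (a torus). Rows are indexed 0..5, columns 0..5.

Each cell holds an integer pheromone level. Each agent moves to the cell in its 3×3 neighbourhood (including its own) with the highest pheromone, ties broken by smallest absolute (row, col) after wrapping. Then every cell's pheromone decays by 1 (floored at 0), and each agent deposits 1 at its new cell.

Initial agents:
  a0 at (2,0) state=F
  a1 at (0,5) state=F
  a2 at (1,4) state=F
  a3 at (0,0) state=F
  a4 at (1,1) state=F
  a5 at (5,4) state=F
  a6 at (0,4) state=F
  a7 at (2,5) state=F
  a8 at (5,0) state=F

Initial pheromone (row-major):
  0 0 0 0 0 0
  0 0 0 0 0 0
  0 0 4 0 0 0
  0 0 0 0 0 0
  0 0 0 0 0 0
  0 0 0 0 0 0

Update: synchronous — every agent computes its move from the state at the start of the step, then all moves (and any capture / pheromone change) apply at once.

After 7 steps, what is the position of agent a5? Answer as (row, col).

t=1: a0@(1,0) a1@(0,0) a2@(0,3) a3@(0,0) a4@(2,2) a5@(0,3) a6@(0,3) a7@(1,0) a8@(0,0) | pheromone: 3 0 0 3 0 0 / 2 0 0 0 0 0 / 0 0 4 0 0 0 / 0 0 0 0 0 0 / 0 0 0 0 0 0 / 0 0 0 0 0 0
t=2: a0@(0,0) a1@(0,0) a2@(0,3) a3@(0,0) a4@(2,2) a5@(0,3) a6@(0,3) a7@(0,0) a8@(0,0) | pheromone: 7 0 0 5 0 0 / 1 0 0 0 0 0 / 0 0 4 0 0 0 / 0 0 0 0 0 0 / 0 0 0 0 0 0 / 0 0 0 0 0 0
t=3: a0@(0,0) a1@(0,0) a2@(0,3) a3@(0,0) a4@(2,2) a5@(0,3) a6@(0,3) a7@(0,0) a8@(0,0) | pheromone: 11 0 0 7 0 0 / 0 0 0 0 0 0 / 0 0 4 0 0 0 / 0 0 0 0 0 0 / 0 0 0 0 0 0 / 0 0 0 0 0 0
t=4: a0@(0,0) a1@(0,0) a2@(0,3) a3@(0,0) a4@(2,2) a5@(0,3) a6@(0,3) a7@(0,0) a8@(0,0) | pheromone: 15 0 0 9 0 0 / 0 0 0 0 0 0 / 0 0 4 0 0 0 / 0 0 0 0 0 0 / 0 0 0 0 0 0 / 0 0 0 0 0 0
t=5: a0@(0,0) a1@(0,0) a2@(0,3) a3@(0,0) a4@(2,2) a5@(0,3) a6@(0,3) a7@(0,0) a8@(0,0) | pheromone: 19 0 0 11 0 0 / 0 0 0 0 0 0 / 0 0 4 0 0 0 / 0 0 0 0 0 0 / 0 0 0 0 0 0 / 0 0 0 0 0 0
t=6: a0@(0,0) a1@(0,0) a2@(0,3) a3@(0,0) a4@(2,2) a5@(0,3) a6@(0,3) a7@(0,0) a8@(0,0) | pheromone: 23 0 0 13 0 0 / 0 0 0 0 0 0 / 0 0 4 0 0 0 / 0 0 0 0 0 0 / 0 0 0 0 0 0 / 0 0 0 0 0 0
t=7: a0@(0,0) a1@(0,0) a2@(0,3) a3@(0,0) a4@(2,2) a5@(0,3) a6@(0,3) a7@(0,0) a8@(0,0) | pheromone: 27 0 0 15 0 0 / 0 0 0 0 0 0 / 0 0 4 0 0 0 / 0 0 0 0 0 0 / 0 0 0 0 0 0 / 0 0 0 0 0 0

(0, 3)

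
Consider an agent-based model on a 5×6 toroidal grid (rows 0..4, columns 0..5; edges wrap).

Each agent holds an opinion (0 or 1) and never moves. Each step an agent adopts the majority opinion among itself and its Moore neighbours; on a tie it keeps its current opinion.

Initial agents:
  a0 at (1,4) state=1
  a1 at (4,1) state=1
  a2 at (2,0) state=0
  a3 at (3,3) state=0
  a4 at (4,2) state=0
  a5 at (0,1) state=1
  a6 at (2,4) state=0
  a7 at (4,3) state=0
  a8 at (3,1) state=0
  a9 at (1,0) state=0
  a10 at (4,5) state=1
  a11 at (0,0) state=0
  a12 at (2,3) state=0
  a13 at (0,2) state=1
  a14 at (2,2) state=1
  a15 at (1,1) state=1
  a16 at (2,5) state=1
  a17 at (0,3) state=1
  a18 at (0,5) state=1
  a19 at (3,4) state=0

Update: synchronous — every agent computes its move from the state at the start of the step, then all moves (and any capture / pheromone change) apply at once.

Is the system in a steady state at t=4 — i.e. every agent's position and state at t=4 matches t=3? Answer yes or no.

yes

t=1: a0@(1,4):1 a1@(4,1):1 a2@(2,0):0 a3@(3,3):0 a4@(4,2):0 a5@(0,1):1 a6@(2,4):0 a7@(4,3):0 a8@(3,1):0 a9@(1,0):1 a10@(4,5):1 a11@(0,0):1 a12@(2,3):0 a13@(0,2):1 a14@(2,2):0 a15@(1,1):1 a16@(2,5):0 a17@(0,3):1 a18@(0,5):1 a19@(3,4):0
t=2: (unchanged — steady state)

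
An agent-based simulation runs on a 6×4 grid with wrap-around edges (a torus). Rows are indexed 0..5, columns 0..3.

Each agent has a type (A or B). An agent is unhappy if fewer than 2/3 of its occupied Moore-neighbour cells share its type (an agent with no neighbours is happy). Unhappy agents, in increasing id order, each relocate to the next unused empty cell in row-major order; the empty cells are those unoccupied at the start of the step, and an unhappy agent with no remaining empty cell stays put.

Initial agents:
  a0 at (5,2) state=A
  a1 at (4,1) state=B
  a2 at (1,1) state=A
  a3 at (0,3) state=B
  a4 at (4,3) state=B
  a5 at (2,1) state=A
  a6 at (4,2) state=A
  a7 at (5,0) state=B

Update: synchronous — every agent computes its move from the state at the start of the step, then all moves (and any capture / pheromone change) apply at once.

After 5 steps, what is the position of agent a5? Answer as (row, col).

t=1: a0@(0,0):A a1@(0,1):B a2@(1,1):A a3@(0,2):B a4@(1,0):B a5@(2,1):A a6@(1,2):A a7@(5,0):B
t=2: a0@(0,3):A a1@(1,3):B a2@(2,0):A a3@(2,2):B a4@(2,3):B a5@(2,1):A a6@(3,0):A a7@(3,1):B
t=3: a0@(0,0):A a1@(0,1):B a2@(0,2):A a3@(2,2):B a4@(1,0):B a5@(1,1):A a6@(1,2):A a7@(3,2):B
t=4: a0@(0,3):A a1@(1,3):B a2@(0,2):A a3@(2,0):B a4@(2,1):B a5@(2,3):A a6@(3,0):A a7@(3,2):B
t=5: a0@(0,0):A a1@(0,1):B a2@(1,0):A a3@(1,1):B a4@(2,1):B a5@(1,2):A a6@(2,2):A a7@(3,1):B

(1, 2)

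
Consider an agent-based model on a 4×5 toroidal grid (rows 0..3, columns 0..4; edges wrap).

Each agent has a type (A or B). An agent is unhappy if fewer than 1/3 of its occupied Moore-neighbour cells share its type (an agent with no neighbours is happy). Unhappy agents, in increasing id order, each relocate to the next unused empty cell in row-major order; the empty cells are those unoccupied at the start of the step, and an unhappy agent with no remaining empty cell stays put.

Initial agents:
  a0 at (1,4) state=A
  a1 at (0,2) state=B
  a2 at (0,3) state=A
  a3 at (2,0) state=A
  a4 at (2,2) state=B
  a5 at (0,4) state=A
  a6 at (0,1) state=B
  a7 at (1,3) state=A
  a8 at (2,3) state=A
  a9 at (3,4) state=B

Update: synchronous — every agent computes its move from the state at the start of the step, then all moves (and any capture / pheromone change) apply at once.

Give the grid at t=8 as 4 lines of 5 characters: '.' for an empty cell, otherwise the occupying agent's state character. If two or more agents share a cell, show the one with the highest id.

BBBAA
B..AA
A..A.
.....

t=1: a0@(1,4):A a1@(0,2):B a2@(0,3):A a3@(2,0):A a4@(0,0):B a5@(0,4):A a6@(0,1):B a7@(1,3):A a8@(2,3):A a9@(1,0):B
t=2: (unchanged — steady state)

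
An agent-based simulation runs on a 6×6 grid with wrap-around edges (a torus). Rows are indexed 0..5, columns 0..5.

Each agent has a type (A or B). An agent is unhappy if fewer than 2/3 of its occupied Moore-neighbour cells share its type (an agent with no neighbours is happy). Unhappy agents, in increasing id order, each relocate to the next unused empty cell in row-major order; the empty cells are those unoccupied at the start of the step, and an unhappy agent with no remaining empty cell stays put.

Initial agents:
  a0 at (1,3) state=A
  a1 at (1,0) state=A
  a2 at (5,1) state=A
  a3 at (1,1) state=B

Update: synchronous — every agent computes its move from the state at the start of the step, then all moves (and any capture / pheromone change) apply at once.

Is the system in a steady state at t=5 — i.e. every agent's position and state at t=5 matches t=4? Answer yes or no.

yes

t=1: a0@(1,3):A a1@(0,0):A a2@(5,1):A a3@(0,1):B
t=2: a0@(1,3):A a1@(0,2):A a2@(0,3):A a3@(0,4):B
t=3: a0@(1,3):A a1@(0,2):A a2@(0,3):A a3@(0,0):B
t=4: (unchanged — steady state)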